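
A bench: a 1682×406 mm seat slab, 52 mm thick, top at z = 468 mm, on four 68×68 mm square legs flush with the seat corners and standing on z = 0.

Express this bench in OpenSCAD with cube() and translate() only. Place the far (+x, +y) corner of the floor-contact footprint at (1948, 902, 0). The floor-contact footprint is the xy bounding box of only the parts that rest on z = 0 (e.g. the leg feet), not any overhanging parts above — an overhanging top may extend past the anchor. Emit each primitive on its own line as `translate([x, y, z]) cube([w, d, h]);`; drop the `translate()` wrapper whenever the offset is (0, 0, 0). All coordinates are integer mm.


translate([266, 496, 416]) cube([1682, 406, 52]);
translate([266, 496, 0]) cube([68, 68, 416]);
translate([266, 834, 0]) cube([68, 68, 416]);
translate([1880, 496, 0]) cube([68, 68, 416]);
translate([1880, 834, 0]) cube([68, 68, 416]);


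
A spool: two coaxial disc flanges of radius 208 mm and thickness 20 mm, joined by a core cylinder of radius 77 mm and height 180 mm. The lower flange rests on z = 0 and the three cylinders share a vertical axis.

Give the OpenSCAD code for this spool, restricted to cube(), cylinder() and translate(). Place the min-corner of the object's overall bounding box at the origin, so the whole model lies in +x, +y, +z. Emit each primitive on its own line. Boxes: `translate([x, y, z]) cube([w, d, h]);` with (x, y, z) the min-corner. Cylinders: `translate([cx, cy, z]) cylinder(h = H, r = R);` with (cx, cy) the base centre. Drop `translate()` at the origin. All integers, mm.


translate([208, 208, 0]) cylinder(h = 20, r = 208);
translate([208, 208, 20]) cylinder(h = 180, r = 77);
translate([208, 208, 200]) cylinder(h = 20, r = 208);


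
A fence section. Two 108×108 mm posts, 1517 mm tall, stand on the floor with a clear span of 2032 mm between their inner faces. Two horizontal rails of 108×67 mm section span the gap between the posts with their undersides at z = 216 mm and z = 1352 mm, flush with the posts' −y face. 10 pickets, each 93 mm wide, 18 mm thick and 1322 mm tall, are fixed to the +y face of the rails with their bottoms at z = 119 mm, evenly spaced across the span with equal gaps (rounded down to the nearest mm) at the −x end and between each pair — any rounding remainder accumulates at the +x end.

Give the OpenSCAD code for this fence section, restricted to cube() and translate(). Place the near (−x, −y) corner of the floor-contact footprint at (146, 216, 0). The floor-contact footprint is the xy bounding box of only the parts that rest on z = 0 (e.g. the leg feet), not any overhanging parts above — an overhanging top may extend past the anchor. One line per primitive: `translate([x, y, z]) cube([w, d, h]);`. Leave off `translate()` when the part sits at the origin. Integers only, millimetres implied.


translate([146, 216, 0]) cube([108, 108, 1517]);
translate([2286, 216, 0]) cube([108, 108, 1517]);
translate([254, 216, 216]) cube([2032, 108, 67]);
translate([254, 216, 1352]) cube([2032, 108, 67]);
translate([354, 324, 119]) cube([93, 18, 1322]);
translate([547, 324, 119]) cube([93, 18, 1322]);
translate([740, 324, 119]) cube([93, 18, 1322]);
translate([933, 324, 119]) cube([93, 18, 1322]);
translate([1126, 324, 119]) cube([93, 18, 1322]);
translate([1319, 324, 119]) cube([93, 18, 1322]);
translate([1512, 324, 119]) cube([93, 18, 1322]);
translate([1705, 324, 119]) cube([93, 18, 1322]);
translate([1898, 324, 119]) cube([93, 18, 1322]);
translate([2091, 324, 119]) cube([93, 18, 1322]);


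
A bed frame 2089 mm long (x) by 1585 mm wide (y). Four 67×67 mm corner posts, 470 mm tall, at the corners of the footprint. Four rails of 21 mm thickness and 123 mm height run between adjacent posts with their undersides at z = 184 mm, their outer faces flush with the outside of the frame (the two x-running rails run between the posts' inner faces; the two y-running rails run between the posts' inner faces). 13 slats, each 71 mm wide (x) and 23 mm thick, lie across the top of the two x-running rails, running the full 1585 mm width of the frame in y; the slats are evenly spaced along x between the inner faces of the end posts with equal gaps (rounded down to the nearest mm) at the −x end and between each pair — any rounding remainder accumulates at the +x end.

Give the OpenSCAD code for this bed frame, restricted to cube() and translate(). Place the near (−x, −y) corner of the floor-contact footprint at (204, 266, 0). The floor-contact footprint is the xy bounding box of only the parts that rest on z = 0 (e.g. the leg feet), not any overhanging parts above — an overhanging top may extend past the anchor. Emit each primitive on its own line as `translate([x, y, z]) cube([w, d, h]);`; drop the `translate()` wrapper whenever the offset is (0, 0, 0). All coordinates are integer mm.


translate([204, 266, 0]) cube([67, 67, 470]);
translate([204, 1784, 0]) cube([67, 67, 470]);
translate([2226, 266, 0]) cube([67, 67, 470]);
translate([2226, 1784, 0]) cube([67, 67, 470]);
translate([271, 266, 184]) cube([1955, 21, 123]);
translate([271, 1830, 184]) cube([1955, 21, 123]);
translate([204, 333, 184]) cube([21, 1451, 123]);
translate([2272, 333, 184]) cube([21, 1451, 123]);
translate([344, 266, 307]) cube([71, 1585, 23]);
translate([488, 266, 307]) cube([71, 1585, 23]);
translate([632, 266, 307]) cube([71, 1585, 23]);
translate([776, 266, 307]) cube([71, 1585, 23]);
translate([920, 266, 307]) cube([71, 1585, 23]);
translate([1064, 266, 307]) cube([71, 1585, 23]);
translate([1208, 266, 307]) cube([71, 1585, 23]);
translate([1352, 266, 307]) cube([71, 1585, 23]);
translate([1496, 266, 307]) cube([71, 1585, 23]);
translate([1640, 266, 307]) cube([71, 1585, 23]);
translate([1784, 266, 307]) cube([71, 1585, 23]);
translate([1928, 266, 307]) cube([71, 1585, 23]);
translate([2072, 266, 307]) cube([71, 1585, 23]);


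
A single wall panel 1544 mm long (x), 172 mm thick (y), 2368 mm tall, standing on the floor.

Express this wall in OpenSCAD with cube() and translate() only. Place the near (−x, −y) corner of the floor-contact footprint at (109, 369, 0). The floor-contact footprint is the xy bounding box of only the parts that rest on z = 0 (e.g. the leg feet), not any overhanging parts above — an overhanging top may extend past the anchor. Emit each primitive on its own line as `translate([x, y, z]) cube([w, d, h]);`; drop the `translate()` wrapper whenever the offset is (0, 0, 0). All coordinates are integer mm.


translate([109, 369, 0]) cube([1544, 172, 2368]);


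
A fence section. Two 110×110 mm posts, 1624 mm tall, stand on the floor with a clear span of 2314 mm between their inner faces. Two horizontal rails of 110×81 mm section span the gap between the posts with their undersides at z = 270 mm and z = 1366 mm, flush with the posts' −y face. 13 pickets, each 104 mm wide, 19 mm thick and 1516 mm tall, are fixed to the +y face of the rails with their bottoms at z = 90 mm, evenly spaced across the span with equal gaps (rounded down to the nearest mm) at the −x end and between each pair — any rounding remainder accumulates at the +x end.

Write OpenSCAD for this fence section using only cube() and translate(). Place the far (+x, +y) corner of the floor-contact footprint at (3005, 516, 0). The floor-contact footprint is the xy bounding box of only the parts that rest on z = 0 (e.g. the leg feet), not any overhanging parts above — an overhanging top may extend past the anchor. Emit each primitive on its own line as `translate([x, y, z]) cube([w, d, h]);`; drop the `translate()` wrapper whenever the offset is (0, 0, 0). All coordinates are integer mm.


translate([471, 406, 0]) cube([110, 110, 1624]);
translate([2895, 406, 0]) cube([110, 110, 1624]);
translate([581, 406, 270]) cube([2314, 110, 81]);
translate([581, 406, 1366]) cube([2314, 110, 81]);
translate([649, 516, 90]) cube([104, 19, 1516]);
translate([821, 516, 90]) cube([104, 19, 1516]);
translate([993, 516, 90]) cube([104, 19, 1516]);
translate([1165, 516, 90]) cube([104, 19, 1516]);
translate([1337, 516, 90]) cube([104, 19, 1516]);
translate([1509, 516, 90]) cube([104, 19, 1516]);
translate([1681, 516, 90]) cube([104, 19, 1516]);
translate([1853, 516, 90]) cube([104, 19, 1516]);
translate([2025, 516, 90]) cube([104, 19, 1516]);
translate([2197, 516, 90]) cube([104, 19, 1516]);
translate([2369, 516, 90]) cube([104, 19, 1516]);
translate([2541, 516, 90]) cube([104, 19, 1516]);
translate([2713, 516, 90]) cube([104, 19, 1516]);


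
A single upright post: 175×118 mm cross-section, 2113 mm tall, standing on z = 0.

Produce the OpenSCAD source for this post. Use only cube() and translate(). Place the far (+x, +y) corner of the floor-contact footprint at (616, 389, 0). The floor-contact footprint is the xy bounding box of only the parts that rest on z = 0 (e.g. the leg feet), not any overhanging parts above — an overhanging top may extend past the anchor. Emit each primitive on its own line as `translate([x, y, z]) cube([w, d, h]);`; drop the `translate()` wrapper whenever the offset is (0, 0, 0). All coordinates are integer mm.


translate([441, 271, 0]) cube([175, 118, 2113]);


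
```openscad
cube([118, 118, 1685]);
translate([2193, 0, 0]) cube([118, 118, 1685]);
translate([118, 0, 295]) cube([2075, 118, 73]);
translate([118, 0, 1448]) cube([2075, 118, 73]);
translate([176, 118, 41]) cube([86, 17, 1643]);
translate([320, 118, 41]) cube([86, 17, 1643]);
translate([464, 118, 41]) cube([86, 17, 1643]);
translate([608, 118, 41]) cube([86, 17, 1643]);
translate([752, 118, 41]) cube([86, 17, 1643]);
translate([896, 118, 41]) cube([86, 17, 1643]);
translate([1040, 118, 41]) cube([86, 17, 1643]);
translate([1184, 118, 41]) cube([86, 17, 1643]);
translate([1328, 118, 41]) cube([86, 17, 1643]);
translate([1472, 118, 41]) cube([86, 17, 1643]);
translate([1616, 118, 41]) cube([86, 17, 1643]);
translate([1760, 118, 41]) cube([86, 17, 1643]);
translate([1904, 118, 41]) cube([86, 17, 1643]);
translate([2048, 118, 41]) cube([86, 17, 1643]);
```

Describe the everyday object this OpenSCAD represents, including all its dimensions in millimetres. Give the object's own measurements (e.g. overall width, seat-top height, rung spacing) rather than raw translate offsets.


A fence section. Two 118×118 mm posts, 1685 mm tall, stand on the floor with a clear span of 2075 mm between their inner faces. Two horizontal rails of 118×73 mm section span the gap between the posts with their undersides at z = 295 mm and z = 1448 mm, flush with the posts' −y face. 14 pickets, each 86 mm wide, 17 mm thick and 1643 mm tall, are fixed to the +y face of the rails with their bottoms at z = 41 mm, spaced across the span with a 58 mm gap after the −x post and between neighbouring pickets, with 59 mm left before the +x post.


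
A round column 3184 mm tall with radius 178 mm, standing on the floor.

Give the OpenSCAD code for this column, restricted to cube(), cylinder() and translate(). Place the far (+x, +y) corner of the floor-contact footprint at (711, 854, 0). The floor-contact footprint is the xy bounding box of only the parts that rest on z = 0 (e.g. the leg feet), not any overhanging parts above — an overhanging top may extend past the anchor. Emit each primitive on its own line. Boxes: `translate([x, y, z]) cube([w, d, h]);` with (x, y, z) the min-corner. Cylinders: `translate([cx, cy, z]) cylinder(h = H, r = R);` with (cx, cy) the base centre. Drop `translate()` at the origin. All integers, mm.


translate([533, 676, 0]) cylinder(h = 3184, r = 178);


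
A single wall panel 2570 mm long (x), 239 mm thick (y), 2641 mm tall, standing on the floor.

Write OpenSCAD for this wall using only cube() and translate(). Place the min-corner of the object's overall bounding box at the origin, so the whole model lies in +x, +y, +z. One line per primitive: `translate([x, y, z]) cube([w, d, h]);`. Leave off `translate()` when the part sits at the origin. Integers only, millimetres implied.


cube([2570, 239, 2641]);


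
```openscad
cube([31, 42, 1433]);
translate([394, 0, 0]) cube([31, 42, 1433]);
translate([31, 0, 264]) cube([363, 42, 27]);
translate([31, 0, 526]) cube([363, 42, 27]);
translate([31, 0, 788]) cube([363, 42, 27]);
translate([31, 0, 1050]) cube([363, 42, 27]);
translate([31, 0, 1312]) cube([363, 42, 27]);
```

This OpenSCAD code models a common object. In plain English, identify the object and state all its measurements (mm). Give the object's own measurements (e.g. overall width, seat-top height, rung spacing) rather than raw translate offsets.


A straight ladder. Two 31×42 mm vertical rails, 1433 mm tall, stand 425 mm apart (outside-to-outside) with their front faces coplanar on the −y side. 5 rungs, each 42 mm deep and 27 mm tall, span between the inner faces of the rails, front faces flush with the rails. The lowest rung's underside is at z = 264 mm and rungs are spaced 262 mm apart (underside to underside).


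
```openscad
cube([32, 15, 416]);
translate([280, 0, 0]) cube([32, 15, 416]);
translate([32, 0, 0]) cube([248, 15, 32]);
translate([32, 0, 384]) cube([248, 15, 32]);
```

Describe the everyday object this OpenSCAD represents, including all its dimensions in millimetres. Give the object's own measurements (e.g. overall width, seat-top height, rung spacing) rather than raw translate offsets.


A rectangular picture frame lying in the x–z plane (depth along y). The opening is 248 mm wide (x) by 352 mm tall (z), surrounded by a border 32 mm wide on all four sides. The frame is 15 mm deep and is made of two full-height vertical stiles with two horizontal rails fitted between them.


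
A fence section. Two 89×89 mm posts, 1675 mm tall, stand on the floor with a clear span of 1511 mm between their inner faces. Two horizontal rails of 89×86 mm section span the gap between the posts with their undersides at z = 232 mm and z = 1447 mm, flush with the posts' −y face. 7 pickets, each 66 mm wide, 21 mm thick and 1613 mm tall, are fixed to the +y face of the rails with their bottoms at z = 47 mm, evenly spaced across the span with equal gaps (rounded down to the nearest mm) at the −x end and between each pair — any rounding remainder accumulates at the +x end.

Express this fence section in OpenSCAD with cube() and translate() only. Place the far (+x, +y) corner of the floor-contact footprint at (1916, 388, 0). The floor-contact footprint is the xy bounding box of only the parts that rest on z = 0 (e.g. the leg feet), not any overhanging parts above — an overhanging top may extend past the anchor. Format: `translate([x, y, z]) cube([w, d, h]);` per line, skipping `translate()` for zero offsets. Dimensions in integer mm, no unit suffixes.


translate([227, 299, 0]) cube([89, 89, 1675]);
translate([1827, 299, 0]) cube([89, 89, 1675]);
translate([316, 299, 232]) cube([1511, 89, 86]);
translate([316, 299, 1447]) cube([1511, 89, 86]);
translate([447, 388, 47]) cube([66, 21, 1613]);
translate([644, 388, 47]) cube([66, 21, 1613]);
translate([841, 388, 47]) cube([66, 21, 1613]);
translate([1038, 388, 47]) cube([66, 21, 1613]);
translate([1235, 388, 47]) cube([66, 21, 1613]);
translate([1432, 388, 47]) cube([66, 21, 1613]);
translate([1629, 388, 47]) cube([66, 21, 1613]);


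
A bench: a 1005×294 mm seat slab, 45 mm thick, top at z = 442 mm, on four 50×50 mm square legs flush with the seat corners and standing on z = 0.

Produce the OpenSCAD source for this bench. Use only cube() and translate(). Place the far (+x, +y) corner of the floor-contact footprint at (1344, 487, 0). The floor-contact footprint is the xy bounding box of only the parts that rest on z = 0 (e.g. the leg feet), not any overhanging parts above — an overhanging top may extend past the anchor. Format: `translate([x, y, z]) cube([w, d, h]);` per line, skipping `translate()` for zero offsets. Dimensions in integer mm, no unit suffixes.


translate([339, 193, 397]) cube([1005, 294, 45]);
translate([339, 193, 0]) cube([50, 50, 397]);
translate([339, 437, 0]) cube([50, 50, 397]);
translate([1294, 193, 0]) cube([50, 50, 397]);
translate([1294, 437, 0]) cube([50, 50, 397]);


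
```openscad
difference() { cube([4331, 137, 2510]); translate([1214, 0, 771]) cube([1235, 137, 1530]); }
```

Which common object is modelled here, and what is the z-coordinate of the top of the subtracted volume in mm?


A wall with a window opening. The window head height is 2301 mm.

A wall with a rectangular opening subtracted — a window. Sill at z = 771, opening 1530 mm tall, so the head is at 771 + 1530 = 2301 mm.


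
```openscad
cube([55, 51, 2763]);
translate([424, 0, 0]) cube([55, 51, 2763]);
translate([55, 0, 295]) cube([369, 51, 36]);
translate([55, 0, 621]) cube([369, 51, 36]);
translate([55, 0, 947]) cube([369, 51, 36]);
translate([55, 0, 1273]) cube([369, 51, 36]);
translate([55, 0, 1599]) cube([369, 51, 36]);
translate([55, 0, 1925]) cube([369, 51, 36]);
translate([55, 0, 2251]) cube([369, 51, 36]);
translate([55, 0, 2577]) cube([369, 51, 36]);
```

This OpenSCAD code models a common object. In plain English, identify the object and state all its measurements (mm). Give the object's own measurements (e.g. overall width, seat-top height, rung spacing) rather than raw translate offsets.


A straight ladder. Two 55×51 mm vertical rails, 2763 mm tall, stand 479 mm apart (outside-to-outside) with their front faces coplanar on the −y side. 8 rungs, each 51 mm deep and 36 mm tall, span between the inner faces of the rails, front faces flush with the rails. The lowest rung's underside is at z = 295 mm and rungs are spaced 326 mm apart (underside to underside).


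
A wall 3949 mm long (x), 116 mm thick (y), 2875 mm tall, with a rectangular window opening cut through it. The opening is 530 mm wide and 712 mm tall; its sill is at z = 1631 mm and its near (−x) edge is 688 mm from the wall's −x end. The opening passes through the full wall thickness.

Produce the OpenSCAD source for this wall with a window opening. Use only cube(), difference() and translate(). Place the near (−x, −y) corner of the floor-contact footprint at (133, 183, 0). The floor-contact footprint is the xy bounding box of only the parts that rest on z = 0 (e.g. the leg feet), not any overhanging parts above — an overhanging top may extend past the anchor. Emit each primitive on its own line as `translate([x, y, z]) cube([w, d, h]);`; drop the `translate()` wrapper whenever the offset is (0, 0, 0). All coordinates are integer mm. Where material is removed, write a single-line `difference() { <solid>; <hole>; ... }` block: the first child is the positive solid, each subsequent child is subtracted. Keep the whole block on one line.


difference() { translate([133, 183, 0]) cube([3949, 116, 2875]); translate([821, 183, 1631]) cube([530, 116, 712]); }


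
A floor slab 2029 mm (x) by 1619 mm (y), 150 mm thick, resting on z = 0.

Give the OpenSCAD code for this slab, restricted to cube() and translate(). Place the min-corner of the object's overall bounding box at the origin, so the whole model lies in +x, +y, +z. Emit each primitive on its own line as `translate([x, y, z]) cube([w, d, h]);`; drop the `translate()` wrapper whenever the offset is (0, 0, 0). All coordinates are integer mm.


cube([2029, 1619, 150]);


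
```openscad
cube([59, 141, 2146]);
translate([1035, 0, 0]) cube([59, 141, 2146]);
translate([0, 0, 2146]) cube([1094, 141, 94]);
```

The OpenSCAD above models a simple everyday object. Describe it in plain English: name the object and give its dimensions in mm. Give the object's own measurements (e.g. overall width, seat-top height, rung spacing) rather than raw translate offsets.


A door frame. The clear opening is 976 mm wide and 2146 mm high. Two 59 mm wide jambs, 141 mm deep, stand either side of the opening from the floor to the top of the opening. A 94 mm thick head sits across the top of both jambs, spanning the full outside width of the frame.


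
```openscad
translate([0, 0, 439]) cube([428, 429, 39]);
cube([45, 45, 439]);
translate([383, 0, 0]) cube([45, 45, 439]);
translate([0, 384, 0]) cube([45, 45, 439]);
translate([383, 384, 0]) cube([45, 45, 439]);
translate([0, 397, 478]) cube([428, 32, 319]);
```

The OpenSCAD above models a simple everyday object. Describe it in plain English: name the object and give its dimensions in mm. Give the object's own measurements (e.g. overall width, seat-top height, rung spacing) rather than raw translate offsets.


A chair. The seat is a 428×429×39 mm slab with its top at z = 478 mm, on four 45×45 mm corner legs (flush with the seat edges, standing on z = 0). A flat backrest 32 mm thick, 319 mm tall, spans the full seat width and rises from the seat top along its +y edge, rear face flush with the rear of the seat.


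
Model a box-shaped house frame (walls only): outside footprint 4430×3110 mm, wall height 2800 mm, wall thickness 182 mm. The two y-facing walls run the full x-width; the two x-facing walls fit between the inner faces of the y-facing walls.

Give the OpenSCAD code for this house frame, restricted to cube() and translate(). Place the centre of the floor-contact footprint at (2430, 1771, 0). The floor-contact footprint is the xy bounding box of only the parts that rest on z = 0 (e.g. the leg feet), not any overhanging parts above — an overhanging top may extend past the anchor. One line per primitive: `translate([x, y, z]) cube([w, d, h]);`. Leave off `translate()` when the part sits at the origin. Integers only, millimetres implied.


translate([215, 216, 0]) cube([4430, 182, 2800]);
translate([215, 3144, 0]) cube([4430, 182, 2800]);
translate([215, 398, 0]) cube([182, 2746, 2800]);
translate([4463, 398, 0]) cube([182, 2746, 2800]);


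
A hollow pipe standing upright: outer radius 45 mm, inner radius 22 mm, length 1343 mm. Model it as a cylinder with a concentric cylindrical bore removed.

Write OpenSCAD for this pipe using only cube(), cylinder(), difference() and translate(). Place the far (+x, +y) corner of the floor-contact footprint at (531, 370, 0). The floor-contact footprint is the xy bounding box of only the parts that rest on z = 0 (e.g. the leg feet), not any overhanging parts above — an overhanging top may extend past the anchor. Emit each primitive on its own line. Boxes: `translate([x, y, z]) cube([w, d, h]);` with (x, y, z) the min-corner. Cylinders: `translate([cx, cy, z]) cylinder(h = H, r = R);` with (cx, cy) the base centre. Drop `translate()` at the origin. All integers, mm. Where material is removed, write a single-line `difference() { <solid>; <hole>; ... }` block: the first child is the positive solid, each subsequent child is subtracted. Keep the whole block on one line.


difference() { translate([486, 325, 0]) cylinder(h = 1343, r = 45); translate([486, 325, 0]) cylinder(h = 1343, r = 22); }


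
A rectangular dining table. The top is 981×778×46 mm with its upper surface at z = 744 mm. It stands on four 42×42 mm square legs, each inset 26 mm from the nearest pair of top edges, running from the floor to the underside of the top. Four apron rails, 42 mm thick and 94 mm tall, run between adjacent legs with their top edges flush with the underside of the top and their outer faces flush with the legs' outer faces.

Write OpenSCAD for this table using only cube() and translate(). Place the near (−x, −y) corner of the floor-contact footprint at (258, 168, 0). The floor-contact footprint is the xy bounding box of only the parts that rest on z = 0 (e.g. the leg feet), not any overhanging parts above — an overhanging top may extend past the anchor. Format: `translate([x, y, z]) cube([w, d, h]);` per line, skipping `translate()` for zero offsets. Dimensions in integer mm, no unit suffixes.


translate([232, 142, 698]) cube([981, 778, 46]);
translate([258, 168, 0]) cube([42, 42, 698]);
translate([1145, 168, 0]) cube([42, 42, 698]);
translate([258, 852, 0]) cube([42, 42, 698]);
translate([1145, 852, 0]) cube([42, 42, 698]);
translate([300, 168, 604]) cube([845, 42, 94]);
translate([300, 852, 604]) cube([845, 42, 94]);
translate([258, 210, 604]) cube([42, 642, 94]);
translate([1145, 210, 604]) cube([42, 642, 94]);


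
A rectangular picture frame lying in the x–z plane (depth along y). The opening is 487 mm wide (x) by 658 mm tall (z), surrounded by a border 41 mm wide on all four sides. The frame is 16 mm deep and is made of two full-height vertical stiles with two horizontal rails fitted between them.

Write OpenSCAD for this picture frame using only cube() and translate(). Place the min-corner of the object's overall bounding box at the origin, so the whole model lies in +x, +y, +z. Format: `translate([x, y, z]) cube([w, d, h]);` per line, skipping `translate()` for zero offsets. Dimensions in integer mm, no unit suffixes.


cube([41, 16, 740]);
translate([528, 0, 0]) cube([41, 16, 740]);
translate([41, 0, 0]) cube([487, 16, 41]);
translate([41, 0, 699]) cube([487, 16, 41]);


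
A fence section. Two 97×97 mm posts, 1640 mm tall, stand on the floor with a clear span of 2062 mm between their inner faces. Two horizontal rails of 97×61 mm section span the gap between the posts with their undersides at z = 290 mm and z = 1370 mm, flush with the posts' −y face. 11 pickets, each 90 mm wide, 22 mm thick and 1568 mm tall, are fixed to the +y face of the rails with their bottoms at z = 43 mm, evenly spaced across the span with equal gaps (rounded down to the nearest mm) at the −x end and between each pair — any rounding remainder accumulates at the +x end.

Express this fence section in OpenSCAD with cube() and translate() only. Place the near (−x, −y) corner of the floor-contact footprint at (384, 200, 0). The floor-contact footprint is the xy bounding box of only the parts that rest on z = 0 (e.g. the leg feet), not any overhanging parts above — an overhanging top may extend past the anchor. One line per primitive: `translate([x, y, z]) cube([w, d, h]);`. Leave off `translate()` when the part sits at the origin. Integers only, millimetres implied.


translate([384, 200, 0]) cube([97, 97, 1640]);
translate([2543, 200, 0]) cube([97, 97, 1640]);
translate([481, 200, 290]) cube([2062, 97, 61]);
translate([481, 200, 1370]) cube([2062, 97, 61]);
translate([570, 297, 43]) cube([90, 22, 1568]);
translate([749, 297, 43]) cube([90, 22, 1568]);
translate([928, 297, 43]) cube([90, 22, 1568]);
translate([1107, 297, 43]) cube([90, 22, 1568]);
translate([1286, 297, 43]) cube([90, 22, 1568]);
translate([1465, 297, 43]) cube([90, 22, 1568]);
translate([1644, 297, 43]) cube([90, 22, 1568]);
translate([1823, 297, 43]) cube([90, 22, 1568]);
translate([2002, 297, 43]) cube([90, 22, 1568]);
translate([2181, 297, 43]) cube([90, 22, 1568]);
translate([2360, 297, 43]) cube([90, 22, 1568]);


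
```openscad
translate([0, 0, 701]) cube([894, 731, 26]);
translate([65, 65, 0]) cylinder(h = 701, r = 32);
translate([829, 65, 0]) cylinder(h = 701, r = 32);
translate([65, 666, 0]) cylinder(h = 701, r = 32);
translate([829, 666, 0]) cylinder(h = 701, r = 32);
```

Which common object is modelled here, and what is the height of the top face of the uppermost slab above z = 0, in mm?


A table. The table height is 727 mm.

A 894×731×26 slab sits at z = 701 on four Ø64 mm round legs — a table. The top surface is at 701 + 26 = 727 mm.


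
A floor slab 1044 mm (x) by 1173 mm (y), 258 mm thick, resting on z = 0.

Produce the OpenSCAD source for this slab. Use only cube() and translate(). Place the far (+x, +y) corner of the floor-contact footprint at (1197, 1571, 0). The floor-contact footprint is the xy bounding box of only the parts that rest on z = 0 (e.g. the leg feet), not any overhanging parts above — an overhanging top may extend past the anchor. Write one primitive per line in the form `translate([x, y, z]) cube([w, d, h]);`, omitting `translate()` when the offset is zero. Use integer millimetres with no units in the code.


translate([153, 398, 0]) cube([1044, 1173, 258]);


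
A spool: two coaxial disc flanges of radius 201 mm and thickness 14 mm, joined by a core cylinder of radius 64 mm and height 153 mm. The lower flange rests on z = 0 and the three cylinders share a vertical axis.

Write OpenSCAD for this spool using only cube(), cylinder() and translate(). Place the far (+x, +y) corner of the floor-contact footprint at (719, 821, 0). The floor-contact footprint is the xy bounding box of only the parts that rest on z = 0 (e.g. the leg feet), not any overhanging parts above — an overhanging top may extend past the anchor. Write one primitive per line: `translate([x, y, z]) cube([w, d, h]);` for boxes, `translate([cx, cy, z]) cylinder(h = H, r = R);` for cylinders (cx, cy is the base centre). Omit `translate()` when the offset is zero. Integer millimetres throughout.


translate([518, 620, 0]) cylinder(h = 14, r = 201);
translate([518, 620, 14]) cylinder(h = 153, r = 64);
translate([518, 620, 167]) cylinder(h = 14, r = 201);


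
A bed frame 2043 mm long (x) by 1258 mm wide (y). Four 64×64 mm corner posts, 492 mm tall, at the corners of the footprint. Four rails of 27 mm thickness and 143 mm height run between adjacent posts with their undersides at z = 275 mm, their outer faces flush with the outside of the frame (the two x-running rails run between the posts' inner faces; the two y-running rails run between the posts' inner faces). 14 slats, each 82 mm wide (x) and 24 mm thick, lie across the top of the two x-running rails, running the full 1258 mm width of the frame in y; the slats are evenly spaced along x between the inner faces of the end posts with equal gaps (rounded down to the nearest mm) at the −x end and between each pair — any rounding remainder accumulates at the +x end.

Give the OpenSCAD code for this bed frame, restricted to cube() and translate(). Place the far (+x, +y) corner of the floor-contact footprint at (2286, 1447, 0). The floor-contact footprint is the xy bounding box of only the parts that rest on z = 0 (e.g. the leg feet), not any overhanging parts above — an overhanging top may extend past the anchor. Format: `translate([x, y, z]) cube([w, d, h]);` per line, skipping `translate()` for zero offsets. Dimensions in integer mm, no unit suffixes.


// slat z = rail_z + rail_h = 275 + 143 = 418
// slat gap = ⌊(1915 − 14·82) / 15⌋ = 51
translate([243, 189, 0]) cube([64, 64, 492]);
translate([243, 1383, 0]) cube([64, 64, 492]);
translate([2222, 189, 0]) cube([64, 64, 492]);
translate([2222, 1383, 0]) cube([64, 64, 492]);
translate([307, 189, 275]) cube([1915, 27, 143]);
translate([307, 1420, 275]) cube([1915, 27, 143]);
translate([243, 253, 275]) cube([27, 1130, 143]);
translate([2259, 253, 275]) cube([27, 1130, 143]);
translate([358, 189, 418]) cube([82, 1258, 24]);
translate([491, 189, 418]) cube([82, 1258, 24]);
translate([624, 189, 418]) cube([82, 1258, 24]);
translate([757, 189, 418]) cube([82, 1258, 24]);
translate([890, 189, 418]) cube([82, 1258, 24]);
translate([1023, 189, 418]) cube([82, 1258, 24]);
translate([1156, 189, 418]) cube([82, 1258, 24]);
translate([1289, 189, 418]) cube([82, 1258, 24]);
translate([1422, 189, 418]) cube([82, 1258, 24]);
translate([1555, 189, 418]) cube([82, 1258, 24]);
translate([1688, 189, 418]) cube([82, 1258, 24]);
translate([1821, 189, 418]) cube([82, 1258, 24]);
translate([1954, 189, 418]) cube([82, 1258, 24]);
translate([2087, 189, 418]) cube([82, 1258, 24]);


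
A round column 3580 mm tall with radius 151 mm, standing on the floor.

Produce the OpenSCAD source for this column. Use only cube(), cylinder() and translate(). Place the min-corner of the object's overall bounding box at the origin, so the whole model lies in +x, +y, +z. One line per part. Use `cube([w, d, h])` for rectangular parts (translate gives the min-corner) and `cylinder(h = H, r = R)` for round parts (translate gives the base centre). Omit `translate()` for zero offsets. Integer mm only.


translate([151, 151, 0]) cylinder(h = 3580, r = 151);


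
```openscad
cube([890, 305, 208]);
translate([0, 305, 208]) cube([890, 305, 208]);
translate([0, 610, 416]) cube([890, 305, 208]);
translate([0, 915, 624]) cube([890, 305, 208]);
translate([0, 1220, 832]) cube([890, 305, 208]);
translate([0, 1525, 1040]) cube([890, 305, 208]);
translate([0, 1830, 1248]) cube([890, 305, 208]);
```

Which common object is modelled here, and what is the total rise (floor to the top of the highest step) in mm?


A staircase. The total rise is 1456 mm.

7 identical blocks, each offset up and back from the previous — a staircase. Each step is 208 mm tall and there are 7 of them, so the total rise is 7 × 208 = 1456 mm.


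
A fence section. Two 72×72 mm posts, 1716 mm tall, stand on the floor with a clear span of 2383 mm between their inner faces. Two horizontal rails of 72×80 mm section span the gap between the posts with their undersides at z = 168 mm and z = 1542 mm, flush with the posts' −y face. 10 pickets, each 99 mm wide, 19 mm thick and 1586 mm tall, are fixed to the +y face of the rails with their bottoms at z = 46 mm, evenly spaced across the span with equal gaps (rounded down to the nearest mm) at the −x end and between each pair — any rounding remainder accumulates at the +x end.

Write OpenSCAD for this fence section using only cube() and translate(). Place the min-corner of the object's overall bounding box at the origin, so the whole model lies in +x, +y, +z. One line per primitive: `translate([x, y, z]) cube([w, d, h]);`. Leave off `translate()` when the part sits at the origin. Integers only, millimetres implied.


cube([72, 72, 1716]);
translate([2455, 0, 0]) cube([72, 72, 1716]);
translate([72, 0, 168]) cube([2383, 72, 80]);
translate([72, 0, 1542]) cube([2383, 72, 80]);
translate([198, 72, 46]) cube([99, 19, 1586]);
translate([423, 72, 46]) cube([99, 19, 1586]);
translate([648, 72, 46]) cube([99, 19, 1586]);
translate([873, 72, 46]) cube([99, 19, 1586]);
translate([1098, 72, 46]) cube([99, 19, 1586]);
translate([1323, 72, 46]) cube([99, 19, 1586]);
translate([1548, 72, 46]) cube([99, 19, 1586]);
translate([1773, 72, 46]) cube([99, 19, 1586]);
translate([1998, 72, 46]) cube([99, 19, 1586]);
translate([2223, 72, 46]) cube([99, 19, 1586]);


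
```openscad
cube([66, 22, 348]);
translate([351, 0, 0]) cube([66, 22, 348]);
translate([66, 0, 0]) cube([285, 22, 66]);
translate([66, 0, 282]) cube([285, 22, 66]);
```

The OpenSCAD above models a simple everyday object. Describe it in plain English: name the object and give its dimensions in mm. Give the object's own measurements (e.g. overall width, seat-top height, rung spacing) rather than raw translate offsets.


A rectangular picture frame lying in the x–z plane (depth along y). The opening is 285 mm wide (x) by 216 mm tall (z), surrounded by a border 66 mm wide on all four sides. The frame is 22 mm deep and is made of two full-height vertical stiles with two horizontal rails fitted between them.


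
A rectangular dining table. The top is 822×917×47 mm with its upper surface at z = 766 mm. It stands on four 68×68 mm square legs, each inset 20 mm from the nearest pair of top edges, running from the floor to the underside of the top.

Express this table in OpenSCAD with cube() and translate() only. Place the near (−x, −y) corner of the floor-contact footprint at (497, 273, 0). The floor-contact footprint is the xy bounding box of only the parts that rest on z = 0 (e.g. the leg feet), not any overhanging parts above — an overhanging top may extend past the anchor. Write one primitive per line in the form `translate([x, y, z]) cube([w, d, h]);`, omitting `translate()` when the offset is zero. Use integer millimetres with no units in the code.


translate([477, 253, 719]) cube([822, 917, 47]);
translate([497, 273, 0]) cube([68, 68, 719]);
translate([1211, 273, 0]) cube([68, 68, 719]);
translate([497, 1082, 0]) cube([68, 68, 719]);
translate([1211, 1082, 0]) cube([68, 68, 719]);


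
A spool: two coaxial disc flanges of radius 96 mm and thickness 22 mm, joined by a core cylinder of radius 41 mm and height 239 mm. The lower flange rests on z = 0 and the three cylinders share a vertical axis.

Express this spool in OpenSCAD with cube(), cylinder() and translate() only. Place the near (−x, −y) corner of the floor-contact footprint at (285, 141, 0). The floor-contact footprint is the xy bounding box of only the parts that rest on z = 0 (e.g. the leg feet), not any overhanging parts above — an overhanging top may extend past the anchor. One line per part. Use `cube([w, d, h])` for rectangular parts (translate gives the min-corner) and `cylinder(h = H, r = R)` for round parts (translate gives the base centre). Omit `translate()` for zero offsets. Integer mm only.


translate([381, 237, 0]) cylinder(h = 22, r = 96);
translate([381, 237, 22]) cylinder(h = 239, r = 41);
translate([381, 237, 261]) cylinder(h = 22, r = 96);


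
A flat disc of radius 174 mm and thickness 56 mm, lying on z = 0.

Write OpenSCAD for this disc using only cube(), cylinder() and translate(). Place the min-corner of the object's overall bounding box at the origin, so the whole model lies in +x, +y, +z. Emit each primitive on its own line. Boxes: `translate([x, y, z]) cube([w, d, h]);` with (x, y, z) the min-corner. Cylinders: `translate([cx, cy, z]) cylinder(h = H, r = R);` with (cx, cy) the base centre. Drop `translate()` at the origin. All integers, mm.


translate([174, 174, 0]) cylinder(h = 56, r = 174);


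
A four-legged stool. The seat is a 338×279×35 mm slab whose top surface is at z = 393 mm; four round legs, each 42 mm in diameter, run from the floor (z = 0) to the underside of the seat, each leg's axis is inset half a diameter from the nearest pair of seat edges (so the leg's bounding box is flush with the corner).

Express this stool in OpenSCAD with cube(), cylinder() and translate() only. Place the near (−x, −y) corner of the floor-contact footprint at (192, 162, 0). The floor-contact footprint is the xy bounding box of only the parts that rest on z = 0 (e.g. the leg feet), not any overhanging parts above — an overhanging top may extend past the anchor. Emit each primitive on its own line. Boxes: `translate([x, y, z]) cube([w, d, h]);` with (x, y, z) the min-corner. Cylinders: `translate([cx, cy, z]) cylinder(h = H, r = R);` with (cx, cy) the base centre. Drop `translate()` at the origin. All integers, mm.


translate([192, 162, 358]) cube([338, 279, 35]);
translate([213, 183, 0]) cylinder(h = 358, r = 21);
translate([509, 183, 0]) cylinder(h = 358, r = 21);
translate([213, 420, 0]) cylinder(h = 358, r = 21);
translate([509, 420, 0]) cylinder(h = 358, r = 21);


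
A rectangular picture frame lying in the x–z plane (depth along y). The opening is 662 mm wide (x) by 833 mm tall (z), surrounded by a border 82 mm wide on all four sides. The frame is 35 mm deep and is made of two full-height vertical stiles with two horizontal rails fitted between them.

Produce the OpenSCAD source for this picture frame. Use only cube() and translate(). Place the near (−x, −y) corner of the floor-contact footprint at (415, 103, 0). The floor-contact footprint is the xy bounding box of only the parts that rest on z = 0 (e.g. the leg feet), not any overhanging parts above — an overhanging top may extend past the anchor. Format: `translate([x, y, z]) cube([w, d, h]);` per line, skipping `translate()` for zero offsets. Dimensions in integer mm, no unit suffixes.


translate([415, 103, 0]) cube([82, 35, 997]);
translate([1159, 103, 0]) cube([82, 35, 997]);
translate([497, 103, 0]) cube([662, 35, 82]);
translate([497, 103, 915]) cube([662, 35, 82]);


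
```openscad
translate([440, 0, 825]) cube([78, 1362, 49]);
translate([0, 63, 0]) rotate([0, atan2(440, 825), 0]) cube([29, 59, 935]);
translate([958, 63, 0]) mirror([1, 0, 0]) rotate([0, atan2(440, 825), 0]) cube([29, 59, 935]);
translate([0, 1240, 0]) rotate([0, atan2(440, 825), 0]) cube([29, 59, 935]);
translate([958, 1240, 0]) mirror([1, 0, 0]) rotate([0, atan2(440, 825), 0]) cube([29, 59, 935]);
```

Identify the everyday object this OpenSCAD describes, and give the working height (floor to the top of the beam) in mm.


A sawhorse. The overall height is 874 mm.

A beam across two mirrored pairs of raked legs — a sawhorse. The beam's underside is at z = 825 (matching the legs' vertical rise in atan2(440, 825)) and the beam is 49 mm tall, so its top is at 825 + 49 = 874 mm. The raked legs top out at the beam's underside, so that is the highest point.
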